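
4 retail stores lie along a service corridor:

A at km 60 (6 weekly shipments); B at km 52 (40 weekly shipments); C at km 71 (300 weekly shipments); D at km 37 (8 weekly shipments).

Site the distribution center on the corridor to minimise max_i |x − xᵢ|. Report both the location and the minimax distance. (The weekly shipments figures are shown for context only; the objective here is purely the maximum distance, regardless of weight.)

The 1-center on a line is the midpoint of the two extreme points: leftmost at 37, rightmost at 71.
Optimal location = (37 + 71)/2 = 54; maximum distance = (71 − 37)/2 = 17.

location 54, max distance 17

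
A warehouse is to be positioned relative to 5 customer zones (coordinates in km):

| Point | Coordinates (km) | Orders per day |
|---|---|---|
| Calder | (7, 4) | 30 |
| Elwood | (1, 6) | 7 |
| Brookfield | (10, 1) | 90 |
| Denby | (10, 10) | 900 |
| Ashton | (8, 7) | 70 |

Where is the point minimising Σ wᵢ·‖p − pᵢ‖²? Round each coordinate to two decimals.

The minimiser of Σwᵢ‖p−pᵢ‖² is the weighted centroid p* = (Σwᵢpᵢ)/(Σwᵢ).
Σwᵢ = 1097.
Σwᵢxᵢ = 30·7 + 7·1 + 90·10 + 900·10 + 70·8 = 10677.
Σwᵢyᵢ = 30·4 + 7·6 + 90·1 + 900·10 + 70·7 = 9742.
x* = 10677/1097 = 9.73, y* = 9742/1097 = 8.88.

(9.73, 8.88)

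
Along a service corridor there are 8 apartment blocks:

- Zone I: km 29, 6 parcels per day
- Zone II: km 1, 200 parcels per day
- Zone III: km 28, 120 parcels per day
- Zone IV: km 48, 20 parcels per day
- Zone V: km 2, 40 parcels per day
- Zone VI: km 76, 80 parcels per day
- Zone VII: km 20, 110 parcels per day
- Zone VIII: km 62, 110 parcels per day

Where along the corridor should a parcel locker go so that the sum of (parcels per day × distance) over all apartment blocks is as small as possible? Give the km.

For a sum of weighted absolute distances on a line, the optimum is the weighted median (not the mean). Total weight W = 686; half-weight = 343.
Sort by position and accumulate weight:
  km 1 (Zone II, w=200) → cum 200
  km 2 (Zone V, w=40) → cum 240
  km 20 (Zone VII, w=110) → cum 350  ≥ 343 → median here
  km 28 (Zone III, w=120) → cum 470
  km 29 (Zone I, w=6) → cum 476
  km 48 (Zone IV, w=20) → cum 496
  km 62 (Zone VIII, w=110) → cum 606
  km 76 (Zone VI, w=80) → cum 686
Optimal location: km 20.

x = 20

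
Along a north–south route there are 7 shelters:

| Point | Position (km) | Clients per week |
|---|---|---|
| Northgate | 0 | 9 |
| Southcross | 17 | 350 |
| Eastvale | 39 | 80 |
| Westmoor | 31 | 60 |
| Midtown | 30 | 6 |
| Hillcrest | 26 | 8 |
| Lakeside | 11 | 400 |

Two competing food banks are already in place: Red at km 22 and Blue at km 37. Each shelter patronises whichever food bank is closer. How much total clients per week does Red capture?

The indifferent point is the midpoint (22+37)/2 = 29.5; shelters left of it (closer to Red at 22) go to Red, those right go to Blue.
  Northgate at 0 (w=9) → Red
  Lakeside at 11 (w=400) → Red
  Southcross at 17 (w=350) → Red
  Hillcrest at 26 (w=8) → Red
  Midtown at 30 (w=6) → Blue
  Westmoor at 31 (w=60) → Blue
  Eastvale at 39 (w=80) → Blue
Red captures 767; Blue captures 146.

767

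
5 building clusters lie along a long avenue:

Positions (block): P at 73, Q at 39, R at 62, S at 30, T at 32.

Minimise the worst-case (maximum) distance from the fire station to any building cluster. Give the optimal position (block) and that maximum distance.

The 1-center on a line is the midpoint of the two extreme points: leftmost at 30, rightmost at 73.
Optimal location = (30 + 73)/2 = 51.5; maximum distance = (73 − 30)/2 = 21.5.

location 51.5, max distance 21.5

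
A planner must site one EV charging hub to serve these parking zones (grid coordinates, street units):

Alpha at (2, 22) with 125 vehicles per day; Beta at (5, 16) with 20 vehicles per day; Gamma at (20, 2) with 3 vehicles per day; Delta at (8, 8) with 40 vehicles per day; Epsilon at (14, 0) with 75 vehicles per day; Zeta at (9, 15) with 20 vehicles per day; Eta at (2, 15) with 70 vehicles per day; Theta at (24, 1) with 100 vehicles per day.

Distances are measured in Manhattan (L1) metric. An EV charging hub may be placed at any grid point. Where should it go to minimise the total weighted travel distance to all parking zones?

(8, 15)

Manhattan distance separates: Σwᵢ(|x−xᵢ|+|y−yᵢ|) = Σwᵢ|x−xᵢ| + Σwᵢ|y−yᵢ|, so x and y are optimised independently as 1-D weighted medians.
Total weight W = 453; half = 226.5.
x-coordinate, sorted with cumulative weight:
  x=2 (Alpha, w=125) cum 125
  x=2 (Eta, w=70) cum 195
  x=5 (Beta, w=20) cum 215
  x=8 (Delta, w=40) cum 255  ← median
  x=9 (Zeta, w=20) cum 275
  x=14 (Epsilon, w=75) cum 350
  x=20 (Gamma, w=3) cum 353
  x=24 (Theta, w=100) cum 453
⇒ x* = 8
y-coordinate, sorted with cumulative weight:
  y=0 (Epsilon, w=75) cum 75
  y=1 (Theta, w=100) cum 175
  y=2 (Gamma, w=3) cum 178
  y=8 (Delta, w=40) cum 218
  y=15 (Zeta, w=20) cum 238  ← median
  y=15 (Eta, w=70) cum 308
  y=16 (Beta, w=20) cum 328
  y=22 (Alpha, w=125) cum 453
⇒ y* = 15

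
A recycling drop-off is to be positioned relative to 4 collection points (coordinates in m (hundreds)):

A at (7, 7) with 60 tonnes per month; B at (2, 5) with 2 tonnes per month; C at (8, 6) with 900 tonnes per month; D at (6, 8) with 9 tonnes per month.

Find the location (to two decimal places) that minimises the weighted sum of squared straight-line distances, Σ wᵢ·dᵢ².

(7.91, 6.08)

The minimiser of Σwᵢ‖p−pᵢ‖² is the weighted centroid p* = (Σwᵢpᵢ)/(Σwᵢ).
Σwᵢ = 971.
Σwᵢxᵢ = 60·7 + 2·2 + 900·8 + 9·6 = 7678.
Σwᵢyᵢ = 60·7 + 2·5 + 900·6 + 9·8 = 5902.
x* = 7678/971 = 7.91, y* = 5902/971 = 6.08.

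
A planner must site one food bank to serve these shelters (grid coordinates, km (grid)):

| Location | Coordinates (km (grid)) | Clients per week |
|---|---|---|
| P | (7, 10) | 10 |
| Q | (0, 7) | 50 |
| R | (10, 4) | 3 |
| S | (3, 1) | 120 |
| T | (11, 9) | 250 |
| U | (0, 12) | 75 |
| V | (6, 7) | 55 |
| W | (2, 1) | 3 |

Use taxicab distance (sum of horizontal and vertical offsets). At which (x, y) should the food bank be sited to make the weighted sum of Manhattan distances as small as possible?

Manhattan distance separates: Σwᵢ(|x−xᵢ|+|y−yᵢ|) = Σwᵢ|x−xᵢ| + Σwᵢ|y−yᵢ|, so x and y are optimised independently as 1-D weighted medians.
Total weight W = 566; half = 283.
x-coordinate, sorted with cumulative weight:
  x=0 (Q, w=50) cum 50
  x=0 (U, w=75) cum 125
  x=2 (W, w=3) cum 128
  x=3 (S, w=120) cum 248
  x=6 (V, w=55) cum 303  ← median
  x=7 (P, w=10) cum 313
  x=10 (R, w=3) cum 316
  x=11 (T, w=250) cum 566
⇒ x* = 6
y-coordinate, sorted with cumulative weight:
  y=1 (S, w=120) cum 120
  y=1 (W, w=3) cum 123
  y=4 (R, w=3) cum 126
  y=7 (Q, w=50) cum 176
  y=7 (V, w=55) cum 231
  y=9 (T, w=250) cum 481  ← median
  y=10 (P, w=10) cum 491
  y=12 (U, w=75) cum 566
⇒ y* = 9

(6, 9)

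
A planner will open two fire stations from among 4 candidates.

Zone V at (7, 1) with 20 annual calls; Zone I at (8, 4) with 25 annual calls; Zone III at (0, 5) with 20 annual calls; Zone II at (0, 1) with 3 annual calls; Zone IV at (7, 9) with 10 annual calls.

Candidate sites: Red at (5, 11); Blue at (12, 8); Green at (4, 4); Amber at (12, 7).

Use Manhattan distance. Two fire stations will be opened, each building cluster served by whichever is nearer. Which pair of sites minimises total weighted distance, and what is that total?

{Red, Green}, total 381

Evaluate every pair (each demand assigned to the nearer of the two):
  {Red, Green}: total = 381
  {Blue, Green}: total = 401
  {Green, Amber}: total = 411
  {Red, Amber}: total = 700
  {Red, Blue}: total = 745
  {Blue, Amber}: total = 789
Best pair: {Red, Green} with total 381.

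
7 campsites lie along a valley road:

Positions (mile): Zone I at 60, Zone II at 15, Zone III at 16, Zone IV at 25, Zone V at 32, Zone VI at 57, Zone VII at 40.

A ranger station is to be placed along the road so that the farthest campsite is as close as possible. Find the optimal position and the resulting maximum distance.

location 37.5, max distance 22.5

The 1-center on a line is the midpoint of the two extreme points: leftmost at 15, rightmost at 60.
Optimal location = (15 + 60)/2 = 37.5; maximum distance = (60 − 15)/2 = 22.5.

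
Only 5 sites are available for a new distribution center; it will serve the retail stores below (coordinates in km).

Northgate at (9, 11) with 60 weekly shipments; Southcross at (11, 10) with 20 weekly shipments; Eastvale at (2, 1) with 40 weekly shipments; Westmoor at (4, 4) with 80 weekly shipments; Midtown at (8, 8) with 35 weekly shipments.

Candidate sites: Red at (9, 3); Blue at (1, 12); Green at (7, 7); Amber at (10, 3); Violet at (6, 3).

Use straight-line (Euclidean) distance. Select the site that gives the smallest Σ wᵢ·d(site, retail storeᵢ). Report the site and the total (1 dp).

Green, total 1069.6 km

Total weighted distance at each candidate:
  Red (9, 3): total = 1503.2
  Blue (1, 12): total = 2095.2
  Green (7, 7): total = 1069.6
  Amber (10, 3): total = 1630.1
  Violet (6, 3): total = 1230.9
Minimum is at Green with total 1069.6 km.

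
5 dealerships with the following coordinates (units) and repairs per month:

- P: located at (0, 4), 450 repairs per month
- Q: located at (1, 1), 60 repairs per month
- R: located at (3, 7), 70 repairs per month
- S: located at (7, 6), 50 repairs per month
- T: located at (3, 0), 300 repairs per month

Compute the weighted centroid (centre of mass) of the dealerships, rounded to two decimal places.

The minimiser of Σwᵢ‖p−pᵢ‖² is the weighted centroid p* = (Σwᵢpᵢ)/(Σwᵢ).
Σwᵢ = 930.
Σwᵢxᵢ = 450·0 + 60·1 + 70·3 + 50·7 + 300·3 = 1520.
Σwᵢyᵢ = 450·4 + 60·1 + 70·7 + 50·6 + 300·0 = 2650.
x* = 1520/930 = 1.63, y* = 2650/930 = 2.85.

(1.63, 2.85)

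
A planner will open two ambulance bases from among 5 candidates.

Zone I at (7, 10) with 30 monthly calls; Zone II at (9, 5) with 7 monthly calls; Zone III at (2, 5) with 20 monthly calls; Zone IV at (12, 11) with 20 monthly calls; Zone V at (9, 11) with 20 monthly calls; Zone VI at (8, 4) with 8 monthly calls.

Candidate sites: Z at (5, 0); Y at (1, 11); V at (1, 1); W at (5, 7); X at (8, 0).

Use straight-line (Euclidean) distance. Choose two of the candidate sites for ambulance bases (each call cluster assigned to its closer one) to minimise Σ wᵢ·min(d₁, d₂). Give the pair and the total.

Evaluate every pair (each demand assigned to the nearer of the two):
  {W, X}: total = 518.0
  {Z, W}: total = 519.9
  {Y, W}: total = 519.9
  {V, W}: total = 519.9
  {Y, X}: total = 751.8
  {Z, Y}: total = 763.9
  {Y, V}: total = 768.5
  {V, X}: total = 906.7
  {Z, X}: total = 940.8
  {Z, V}: total = 968.1
Best pair: {W, X} with total 518.0.

{W, X}, total 518.0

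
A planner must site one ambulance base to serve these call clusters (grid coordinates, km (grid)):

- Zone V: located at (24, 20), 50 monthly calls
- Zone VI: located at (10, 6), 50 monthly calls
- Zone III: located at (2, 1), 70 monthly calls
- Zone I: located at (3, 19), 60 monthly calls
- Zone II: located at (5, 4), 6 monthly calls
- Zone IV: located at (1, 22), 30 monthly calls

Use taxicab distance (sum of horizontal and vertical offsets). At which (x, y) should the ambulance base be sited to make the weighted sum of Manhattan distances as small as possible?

Manhattan distance separates: Σwᵢ(|x−xᵢ|+|y−yᵢ|) = Σwᵢ|x−xᵢ| + Σwᵢ|y−yᵢ|, so x and y are optimised independently as 1-D weighted medians.
Total weight W = 266; half = 133.
x-coordinate, sorted with cumulative weight:
  x=1 (Zone IV, w=30) cum 30
  x=2 (Zone III, w=70) cum 100
  x=3 (Zone I, w=60) cum 160  ← median
  x=5 (Zone II, w=6) cum 166
  x=10 (Zone VI, w=50) cum 216
  x=24 (Zone V, w=50) cum 266
⇒ x* = 3
y-coordinate, sorted with cumulative weight:
  y=1 (Zone III, w=70) cum 70
  y=4 (Zone II, w=6) cum 76
  y=6 (Zone VI, w=50) cum 126
  y=19 (Zone I, w=60) cum 186  ← median
  y=20 (Zone V, w=50) cum 236
  y=22 (Zone IV, w=30) cum 266
⇒ y* = 19

(3, 19)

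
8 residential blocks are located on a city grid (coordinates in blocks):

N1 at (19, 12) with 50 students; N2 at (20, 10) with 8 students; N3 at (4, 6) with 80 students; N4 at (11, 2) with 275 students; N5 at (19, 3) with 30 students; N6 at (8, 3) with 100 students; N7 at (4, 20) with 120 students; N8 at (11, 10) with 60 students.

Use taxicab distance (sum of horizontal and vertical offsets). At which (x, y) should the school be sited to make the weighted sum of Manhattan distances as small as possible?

Manhattan distance separates: Σwᵢ(|x−xᵢ|+|y−yᵢ|) = Σwᵢ|x−xᵢ| + Σwᵢ|y−yᵢ|, so x and y are optimised independently as 1-D weighted medians.
Total weight W = 723; half = 361.5.
x-coordinate, sorted with cumulative weight:
  x=4 (N3, w=80) cum 80
  x=4 (N7, w=120) cum 200
  x=8 (N6, w=100) cum 300
  x=11 (N4, w=275) cum 575  ← median
  x=11 (N8, w=60) cum 635
  x=19 (N1, w=50) cum 685
  x=19 (N5, w=30) cum 715
  x=20 (N2, w=8) cum 723
⇒ x* = 11
y-coordinate, sorted with cumulative weight:
  y=2 (N4, w=275) cum 275
  y=3 (N5, w=30) cum 305
  y=3 (N6, w=100) cum 405  ← median
  y=6 (N3, w=80) cum 485
  y=10 (N2, w=8) cum 493
  y=10 (N8, w=60) cum 553
  y=12 (N1, w=50) cum 603
  y=20 (N7, w=120) cum 723
⇒ y* = 3

(11, 3)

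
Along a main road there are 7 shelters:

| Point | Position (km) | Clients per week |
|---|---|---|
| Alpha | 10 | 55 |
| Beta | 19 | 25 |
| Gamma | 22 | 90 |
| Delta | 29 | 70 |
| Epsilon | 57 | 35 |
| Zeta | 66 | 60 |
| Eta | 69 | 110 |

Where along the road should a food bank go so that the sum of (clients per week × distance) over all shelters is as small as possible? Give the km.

For a sum of weighted absolute distances on a line, the optimum is the weighted median (not the mean). Total weight W = 445; half-weight = 222.5.
Sort by position and accumulate weight:
  km 10 (Alpha, w=55) → cum 55
  km 19 (Beta, w=25) → cum 80
  km 22 (Gamma, w=90) → cum 170
  km 29 (Delta, w=70) → cum 240  ≥ 222.5 → median here
  km 57 (Epsilon, w=35) → cum 275
  km 66 (Zeta, w=60) → cum 335
  km 69 (Eta, w=110) → cum 445
Optimal location: km 29.

x = 29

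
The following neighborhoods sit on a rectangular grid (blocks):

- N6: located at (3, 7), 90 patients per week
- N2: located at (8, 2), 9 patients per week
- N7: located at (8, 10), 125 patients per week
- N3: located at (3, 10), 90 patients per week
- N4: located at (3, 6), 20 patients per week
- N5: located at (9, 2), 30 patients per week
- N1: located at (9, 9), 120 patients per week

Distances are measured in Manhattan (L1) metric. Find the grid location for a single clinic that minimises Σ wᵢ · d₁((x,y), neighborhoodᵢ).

(8, 9)

Manhattan distance separates: Σwᵢ(|x−xᵢ|+|y−yᵢ|) = Σwᵢ|x−xᵢ| + Σwᵢ|y−yᵢ|, so x and y are optimised independently as 1-D weighted medians.
Total weight W = 484; half = 242.
x-coordinate, sorted with cumulative weight:
  x=3 (N6, w=90) cum 90
  x=3 (N3, w=90) cum 180
  x=3 (N4, w=20) cum 200
  x=8 (N2, w=9) cum 209
  x=8 (N7, w=125) cum 334  ← median
  x=9 (N5, w=30) cum 364
  x=9 (N1, w=120) cum 484
⇒ x* = 8
y-coordinate, sorted with cumulative weight:
  y=2 (N2, w=9) cum 9
  y=2 (N5, w=30) cum 39
  y=6 (N4, w=20) cum 59
  y=7 (N6, w=90) cum 149
  y=9 (N1, w=120) cum 269  ← median
  y=10 (N7, w=125) cum 394
  y=10 (N3, w=90) cum 484
⇒ y* = 9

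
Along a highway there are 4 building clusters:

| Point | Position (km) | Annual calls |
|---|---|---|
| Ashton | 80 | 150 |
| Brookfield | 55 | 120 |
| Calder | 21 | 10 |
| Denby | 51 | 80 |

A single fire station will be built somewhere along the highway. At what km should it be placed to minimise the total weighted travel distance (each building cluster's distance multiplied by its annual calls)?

x = 55

For a sum of weighted absolute distances on a line, the optimum is the weighted median (not the mean). Total weight W = 360; half-weight = 180.
Sort by position and accumulate weight:
  km 21 (Calder, w=10) → cum 10
  km 51 (Denby, w=80) → cum 90
  km 55 (Brookfield, w=120) → cum 210  ≥ 180 → median here
  km 80 (Ashton, w=150) → cum 360
Optimal location: km 55.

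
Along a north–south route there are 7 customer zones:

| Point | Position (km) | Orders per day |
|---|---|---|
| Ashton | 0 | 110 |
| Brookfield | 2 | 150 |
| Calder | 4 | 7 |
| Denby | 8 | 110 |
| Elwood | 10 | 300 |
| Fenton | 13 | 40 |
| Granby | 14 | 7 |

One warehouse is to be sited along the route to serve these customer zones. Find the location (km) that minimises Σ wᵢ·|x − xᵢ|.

For a sum of weighted absolute distances on a line, the optimum is the weighted median (not the mean). Total weight W = 724; half-weight = 362.
Sort by position and accumulate weight:
  km 0 (Ashton, w=110) → cum 110
  km 2 (Brookfield, w=150) → cum 260
  km 4 (Calder, w=7) → cum 267
  km 8 (Denby, w=110) → cum 377  ≥ 362 → median here
  km 10 (Elwood, w=300) → cum 677
  km 13 (Fenton, w=40) → cum 717
  km 14 (Granby, w=7) → cum 724
Optimal location: km 8.

x = 8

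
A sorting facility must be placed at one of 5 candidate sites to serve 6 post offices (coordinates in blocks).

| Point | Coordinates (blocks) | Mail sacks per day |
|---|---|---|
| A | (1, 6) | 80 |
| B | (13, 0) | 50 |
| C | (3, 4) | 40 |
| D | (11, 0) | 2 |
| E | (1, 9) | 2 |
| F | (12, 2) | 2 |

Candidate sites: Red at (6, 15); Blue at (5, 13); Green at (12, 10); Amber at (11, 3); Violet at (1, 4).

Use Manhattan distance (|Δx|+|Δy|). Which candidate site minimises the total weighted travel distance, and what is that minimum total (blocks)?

Total weighted distance at each candidate:
  Red (6, 15): total = 2880
  Blue (5, 13): total = 2460
  Green (12, 10): total = 2412
  Amber (11, 3): total = 1692
  Violet (1, 4): total = 1104
Minimum is at Violet with total 1104 blocks.

Violet, total 1104 blocks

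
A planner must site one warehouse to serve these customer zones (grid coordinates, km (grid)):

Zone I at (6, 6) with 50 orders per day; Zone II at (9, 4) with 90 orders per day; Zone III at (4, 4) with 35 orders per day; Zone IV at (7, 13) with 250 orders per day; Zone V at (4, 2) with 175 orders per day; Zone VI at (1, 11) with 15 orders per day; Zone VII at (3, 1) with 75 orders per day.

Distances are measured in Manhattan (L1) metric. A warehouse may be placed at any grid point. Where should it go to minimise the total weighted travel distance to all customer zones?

Manhattan distance separates: Σwᵢ(|x−xᵢ|+|y−yᵢ|) = Σwᵢ|x−xᵢ| + Σwᵢ|y−yᵢ|, so x and y are optimised independently as 1-D weighted medians.
Total weight W = 690; half = 345.
x-coordinate, sorted with cumulative weight:
  x=1 (Zone VI, w=15) cum 15
  x=3 (Zone VII, w=75) cum 90
  x=4 (Zone III, w=35) cum 125
  x=4 (Zone V, w=175) cum 300
  x=6 (Zone I, w=50) cum 350  ← median
  x=7 (Zone IV, w=250) cum 600
  x=9 (Zone II, w=90) cum 690
⇒ x* = 6
y-coordinate, sorted with cumulative weight:
  y=1 (Zone VII, w=75) cum 75
  y=2 (Zone V, w=175) cum 250
  y=4 (Zone II, w=90) cum 340
  y=4 (Zone III, w=35) cum 375  ← median
  y=6 (Zone I, w=50) cum 425
  y=11 (Zone VI, w=15) cum 440
  y=13 (Zone IV, w=250) cum 690
⇒ y* = 4

(6, 4)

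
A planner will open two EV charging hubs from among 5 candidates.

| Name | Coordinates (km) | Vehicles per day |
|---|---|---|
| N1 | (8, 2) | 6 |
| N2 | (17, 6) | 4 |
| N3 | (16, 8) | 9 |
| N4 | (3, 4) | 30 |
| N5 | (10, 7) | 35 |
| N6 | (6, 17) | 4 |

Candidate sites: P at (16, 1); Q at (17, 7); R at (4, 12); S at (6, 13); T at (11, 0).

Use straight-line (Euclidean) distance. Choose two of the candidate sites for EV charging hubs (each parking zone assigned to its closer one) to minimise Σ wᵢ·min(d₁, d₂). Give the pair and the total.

Evaluate every pair (each demand assigned to the nearer of the two):
  {Q, R}: total = 586.9
  {Q, T}: total = 611.2
  {Q, S}: total = 624.1
  {R, T}: total = 651.4
  {P, R}: total = 668.5
  {S, T}: total = 672.3
  {P, S}: total = 684.8
  {P, T}: total = 691.7
  {R, S}: total = 727.7
  {P, Q}: total = 769.8
Best pair: {Q, R} with total 586.9.

{Q, R}, total 586.9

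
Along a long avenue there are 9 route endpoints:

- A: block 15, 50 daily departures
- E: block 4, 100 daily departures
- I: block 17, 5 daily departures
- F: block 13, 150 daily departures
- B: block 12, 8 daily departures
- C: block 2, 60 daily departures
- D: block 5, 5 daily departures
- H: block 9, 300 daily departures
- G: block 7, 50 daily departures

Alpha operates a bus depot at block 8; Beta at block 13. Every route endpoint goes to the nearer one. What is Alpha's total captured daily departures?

515

The indifferent point is the midpoint (8+13)/2 = 10.5; route endpoints left of it (closer to Alpha at 8) go to Alpha, those right go to Beta.
  C at 2 (w=60) → Alpha
  E at 4 (w=100) → Alpha
  D at 5 (w=5) → Alpha
  G at 7 (w=50) → Alpha
  H at 9 (w=300) → Alpha
  B at 12 (w=8) → Beta
  F at 13 (w=150) → Beta
  A at 15 (w=50) → Beta
  I at 17 (w=5) → Beta
Alpha captures 515; Beta captures 213.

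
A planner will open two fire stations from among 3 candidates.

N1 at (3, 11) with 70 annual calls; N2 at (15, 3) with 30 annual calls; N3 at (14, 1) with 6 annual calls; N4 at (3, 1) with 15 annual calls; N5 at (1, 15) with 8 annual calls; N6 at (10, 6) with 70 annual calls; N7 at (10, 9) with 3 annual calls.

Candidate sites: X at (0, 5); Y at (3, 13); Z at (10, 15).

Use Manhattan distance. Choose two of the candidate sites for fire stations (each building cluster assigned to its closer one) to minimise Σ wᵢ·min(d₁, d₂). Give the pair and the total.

Evaluate every pair (each demand assigned to the nearer of the two):
  {Y, Z}: total = 1618
  {X, Y}: total = 1698
  {X, Z}: total = 2073
Best pair: {Y, Z} with total 1618.

{Y, Z}, total 1618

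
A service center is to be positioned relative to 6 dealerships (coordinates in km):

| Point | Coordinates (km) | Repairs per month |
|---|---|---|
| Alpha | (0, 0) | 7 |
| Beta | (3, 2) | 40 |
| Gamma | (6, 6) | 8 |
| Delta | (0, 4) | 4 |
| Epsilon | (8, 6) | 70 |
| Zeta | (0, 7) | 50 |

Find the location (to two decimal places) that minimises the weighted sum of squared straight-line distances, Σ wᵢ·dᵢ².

(4.07, 5.11)

The minimiser of Σwᵢ‖p−pᵢ‖² is the weighted centroid p* = (Σwᵢpᵢ)/(Σwᵢ).
Σwᵢ = 179.
Σwᵢxᵢ = 7·0 + 40·3 + 8·6 + 4·0 + 70·8 + 50·0 = 728.
Σwᵢyᵢ = 7·0 + 40·2 + 8·6 + 4·4 + 70·6 + 50·7 = 914.
x* = 728/179 = 4.07, y* = 914/179 = 5.11.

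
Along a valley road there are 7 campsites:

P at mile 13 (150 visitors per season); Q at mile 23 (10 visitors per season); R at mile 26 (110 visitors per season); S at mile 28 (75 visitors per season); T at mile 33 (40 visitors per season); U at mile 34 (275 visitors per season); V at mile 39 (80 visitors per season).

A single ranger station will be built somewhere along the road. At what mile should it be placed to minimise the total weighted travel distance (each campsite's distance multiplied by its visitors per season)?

x = 33

For a sum of weighted absolute distances on a line, the optimum is the weighted median (not the mean). Total weight W = 740; half-weight = 370.
Sort by position and accumulate weight:
  mile 13 (P, w=150) → cum 150
  mile 23 (Q, w=10) → cum 160
  mile 26 (R, w=110) → cum 270
  mile 28 (S, w=75) → cum 345
  mile 33 (T, w=40) → cum 385  ≥ 370 → median here
  mile 34 (U, w=275) → cum 660
  mile 39 (V, w=80) → cum 740
Optimal location: mile 33.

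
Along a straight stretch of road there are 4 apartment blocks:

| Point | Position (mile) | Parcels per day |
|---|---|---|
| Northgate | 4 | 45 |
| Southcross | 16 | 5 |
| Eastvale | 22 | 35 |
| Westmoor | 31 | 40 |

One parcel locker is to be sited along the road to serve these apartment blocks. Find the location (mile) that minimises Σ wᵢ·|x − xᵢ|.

For a sum of weighted absolute distances on a line, the optimum is the weighted median (not the mean). Total weight W = 125; half-weight = 62.5.
Sort by position and accumulate weight:
  mile 4 (Northgate, w=45) → cum 45
  mile 16 (Southcross, w=5) → cum 50
  mile 22 (Eastvale, w=35) → cum 85  ≥ 62.5 → median here
  mile 31 (Westmoor, w=40) → cum 125
Optimal location: mile 22.

x = 22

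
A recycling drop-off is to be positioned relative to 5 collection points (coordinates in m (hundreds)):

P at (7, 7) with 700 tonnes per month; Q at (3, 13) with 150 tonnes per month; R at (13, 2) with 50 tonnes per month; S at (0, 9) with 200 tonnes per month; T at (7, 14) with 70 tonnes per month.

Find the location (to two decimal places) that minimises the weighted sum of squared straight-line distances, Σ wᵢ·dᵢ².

The minimiser of Σwᵢ‖p−pᵢ‖² is the weighted centroid p* = (Σwᵢpᵢ)/(Σwᵢ).
Σwᵢ = 1170.
Σwᵢxᵢ = 700·7 + 150·3 + 50·13 + 200·0 + 70·7 = 6490.
Σwᵢyᵢ = 700·7 + 150·13 + 50·2 + 200·9 + 70·14 = 9730.
x* = 6490/1170 = 5.55, y* = 9730/1170 = 8.32.

(5.55, 8.32)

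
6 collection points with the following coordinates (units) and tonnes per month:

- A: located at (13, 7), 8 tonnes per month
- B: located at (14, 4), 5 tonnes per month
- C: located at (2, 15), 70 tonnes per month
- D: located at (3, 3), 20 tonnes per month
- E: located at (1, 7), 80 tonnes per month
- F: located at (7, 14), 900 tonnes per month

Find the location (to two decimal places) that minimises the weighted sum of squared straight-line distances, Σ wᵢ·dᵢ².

(6.24, 13.25)

The minimiser of Σwᵢ‖p−pᵢ‖² is the weighted centroid p* = (Σwᵢpᵢ)/(Σwᵢ).
Σwᵢ = 1083.
Σwᵢxᵢ = 8·13 + 5·14 + 70·2 + 20·3 + 80·1 + 900·7 = 6754.
Σwᵢyᵢ = 8·7 + 5·4 + 70·15 + 20·3 + 80·7 + 900·14 = 14346.
x* = 6754/1083 = 6.24, y* = 14346/1083 = 13.25.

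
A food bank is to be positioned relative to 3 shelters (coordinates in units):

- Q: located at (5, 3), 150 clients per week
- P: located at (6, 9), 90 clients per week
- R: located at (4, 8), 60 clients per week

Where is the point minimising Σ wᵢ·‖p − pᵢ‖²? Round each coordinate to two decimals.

(5.10, 5.80)

The minimiser of Σwᵢ‖p−pᵢ‖² is the weighted centroid p* = (Σwᵢpᵢ)/(Σwᵢ).
Σwᵢ = 300.
Σwᵢxᵢ = 150·5 + 90·6 + 60·4 = 1530.
Σwᵢyᵢ = 150·3 + 90·9 + 60·8 = 1740.
x* = 1530/300 = 5.10, y* = 1740/300 = 5.80.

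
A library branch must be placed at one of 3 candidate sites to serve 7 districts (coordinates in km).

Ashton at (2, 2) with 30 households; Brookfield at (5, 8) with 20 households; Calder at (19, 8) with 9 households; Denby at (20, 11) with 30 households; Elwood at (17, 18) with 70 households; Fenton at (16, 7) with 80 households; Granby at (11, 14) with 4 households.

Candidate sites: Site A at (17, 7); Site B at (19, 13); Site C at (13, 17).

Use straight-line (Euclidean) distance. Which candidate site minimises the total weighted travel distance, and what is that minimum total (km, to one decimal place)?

Total weighted distance at each candidate:
  Site A (17, 7): total = 1772.2
  Site B (19, 13): total = 1962.7
  Site C (13, 17): total = 2311.1
Minimum is at Site A with total 1772.2 km.

Site A, total 1772.2 km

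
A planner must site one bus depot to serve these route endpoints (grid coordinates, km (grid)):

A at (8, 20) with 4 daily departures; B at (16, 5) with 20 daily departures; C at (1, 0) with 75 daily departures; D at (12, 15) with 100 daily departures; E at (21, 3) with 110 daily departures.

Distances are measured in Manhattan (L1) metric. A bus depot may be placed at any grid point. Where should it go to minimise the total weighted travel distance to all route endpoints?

(12, 3)

Manhattan distance separates: Σwᵢ(|x−xᵢ|+|y−yᵢ|) = Σwᵢ|x−xᵢ| + Σwᵢ|y−yᵢ|, so x and y are optimised independently as 1-D weighted medians.
Total weight W = 309; half = 154.5.
x-coordinate, sorted with cumulative weight:
  x=1 (C, w=75) cum 75
  x=8 (A, w=4) cum 79
  x=12 (D, w=100) cum 179  ← median
  x=16 (B, w=20) cum 199
  x=21 (E, w=110) cum 309
⇒ x* = 12
y-coordinate, sorted with cumulative weight:
  y=0 (C, w=75) cum 75
  y=3 (E, w=110) cum 185  ← median
  y=5 (B, w=20) cum 205
  y=15 (D, w=100) cum 305
  y=20 (A, w=4) cum 309
⇒ y* = 3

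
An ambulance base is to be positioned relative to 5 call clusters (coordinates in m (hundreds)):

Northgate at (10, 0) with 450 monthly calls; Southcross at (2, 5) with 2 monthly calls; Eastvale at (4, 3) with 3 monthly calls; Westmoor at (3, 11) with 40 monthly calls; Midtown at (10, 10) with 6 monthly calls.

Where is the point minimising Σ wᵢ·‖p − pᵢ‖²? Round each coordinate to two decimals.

(9.37, 1.04)

The minimiser of Σwᵢ‖p−pᵢ‖² is the weighted centroid p* = (Σwᵢpᵢ)/(Σwᵢ).
Σwᵢ = 501.
Σwᵢxᵢ = 450·10 + 2·2 + 3·4 + 40·3 + 6·10 = 4696.
Σwᵢyᵢ = 450·0 + 2·5 + 3·3 + 40·11 + 6·10 = 519.
x* = 4696/501 = 9.37, y* = 519/501 = 1.04.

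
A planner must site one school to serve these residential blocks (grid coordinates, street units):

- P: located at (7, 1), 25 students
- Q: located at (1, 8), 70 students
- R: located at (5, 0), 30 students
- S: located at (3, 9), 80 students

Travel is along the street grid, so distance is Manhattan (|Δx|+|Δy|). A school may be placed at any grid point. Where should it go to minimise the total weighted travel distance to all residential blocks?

Manhattan distance separates: Σwᵢ(|x−xᵢ|+|y−yᵢ|) = Σwᵢ|x−xᵢ| + Σwᵢ|y−yᵢ|, so x and y are optimised independently as 1-D weighted medians.
Total weight W = 205; half = 102.5.
x-coordinate, sorted with cumulative weight:
  x=1 (Q, w=70) cum 70
  x=3 (S, w=80) cum 150  ← median
  x=5 (R, w=30) cum 180
  x=7 (P, w=25) cum 205
⇒ x* = 3
y-coordinate, sorted with cumulative weight:
  y=0 (R, w=30) cum 30
  y=1 (P, w=25) cum 55
  y=8 (Q, w=70) cum 125  ← median
  y=9 (S, w=80) cum 205
⇒ y* = 8

(3, 8)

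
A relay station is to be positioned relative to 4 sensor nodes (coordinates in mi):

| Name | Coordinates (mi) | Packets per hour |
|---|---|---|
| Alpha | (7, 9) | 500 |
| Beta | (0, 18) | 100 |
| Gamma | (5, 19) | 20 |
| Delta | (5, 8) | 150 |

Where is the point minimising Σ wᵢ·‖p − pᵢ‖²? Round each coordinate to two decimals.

(5.65, 10.23)

The minimiser of Σwᵢ‖p−pᵢ‖² is the weighted centroid p* = (Σwᵢpᵢ)/(Σwᵢ).
Σwᵢ = 770.
Σwᵢxᵢ = 500·7 + 100·0 + 20·5 + 150·5 = 4350.
Σwᵢyᵢ = 500·9 + 100·18 + 20·19 + 150·8 = 7880.
x* = 4350/770 = 5.65, y* = 7880/770 = 10.23.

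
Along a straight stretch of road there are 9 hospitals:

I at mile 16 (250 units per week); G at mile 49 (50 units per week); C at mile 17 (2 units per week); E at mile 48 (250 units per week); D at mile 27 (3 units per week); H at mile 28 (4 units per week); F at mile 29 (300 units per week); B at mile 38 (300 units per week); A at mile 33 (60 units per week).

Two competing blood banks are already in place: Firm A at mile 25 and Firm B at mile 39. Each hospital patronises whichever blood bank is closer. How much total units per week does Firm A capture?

The indifferent point is the midpoint (25+39)/2 = 32; hospitals left of it (closer to Firm A at 25) go to Firm A, those right go to Firm B.
  I at 16 (w=250) → Firm A
  C at 17 (w=2) → Firm A
  D at 27 (w=3) → Firm A
  H at 28 (w=4) → Firm A
  F at 29 (w=300) → Firm A
  A at 33 (w=60) → Firm B
  B at 38 (w=300) → Firm B
  E at 48 (w=250) → Firm B
  G at 49 (w=50) → Firm B
Firm A captures 559; Firm B captures 660.

559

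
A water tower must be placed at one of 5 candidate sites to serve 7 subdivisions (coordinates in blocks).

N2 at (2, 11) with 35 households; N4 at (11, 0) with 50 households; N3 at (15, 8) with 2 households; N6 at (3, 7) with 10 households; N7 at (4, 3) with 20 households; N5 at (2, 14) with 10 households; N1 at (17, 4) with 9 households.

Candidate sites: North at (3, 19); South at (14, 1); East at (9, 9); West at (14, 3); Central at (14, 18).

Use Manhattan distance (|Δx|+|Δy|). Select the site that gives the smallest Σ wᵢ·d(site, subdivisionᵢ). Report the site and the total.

Total weighted distance at each candidate:
  North (3, 19): total = 2492
  South (14, 1): total = 1700
  East (9, 9): total = 1416
  West (14, 3): total = 1628
  Central (14, 18): total = 2770
Minimum is at East with total 1416 blocks.

East, total 1416 blocks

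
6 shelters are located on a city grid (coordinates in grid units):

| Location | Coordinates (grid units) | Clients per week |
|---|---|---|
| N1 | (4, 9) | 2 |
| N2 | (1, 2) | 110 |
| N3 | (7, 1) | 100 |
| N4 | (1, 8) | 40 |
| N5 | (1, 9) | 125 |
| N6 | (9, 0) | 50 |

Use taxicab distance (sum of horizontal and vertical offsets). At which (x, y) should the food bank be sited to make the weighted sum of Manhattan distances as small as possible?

(1, 2)

Manhattan distance separates: Σwᵢ(|x−xᵢ|+|y−yᵢ|) = Σwᵢ|x−xᵢ| + Σwᵢ|y−yᵢ|, so x and y are optimised independently as 1-D weighted medians.
Total weight W = 427; half = 213.5.
x-coordinate, sorted with cumulative weight:
  x=1 (N2, w=110) cum 110
  x=1 (N4, w=40) cum 150
  x=1 (N5, w=125) cum 275  ← median
  x=4 (N1, w=2) cum 277
  x=7 (N3, w=100) cum 377
  x=9 (N6, w=50) cum 427
⇒ x* = 1
y-coordinate, sorted with cumulative weight:
  y=0 (N6, w=50) cum 50
  y=1 (N3, w=100) cum 150
  y=2 (N2, w=110) cum 260  ← median
  y=8 (N4, w=40) cum 300
  y=9 (N1, w=2) cum 302
  y=9 (N5, w=125) cum 427
⇒ y* = 2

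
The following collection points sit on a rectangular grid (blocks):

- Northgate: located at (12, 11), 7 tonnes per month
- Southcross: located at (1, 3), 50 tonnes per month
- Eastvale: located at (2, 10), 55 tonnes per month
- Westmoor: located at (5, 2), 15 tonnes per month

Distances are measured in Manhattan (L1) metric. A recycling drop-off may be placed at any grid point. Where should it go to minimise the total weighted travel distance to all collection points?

Manhattan distance separates: Σwᵢ(|x−xᵢ|+|y−yᵢ|) = Σwᵢ|x−xᵢ| + Σwᵢ|y−yᵢ|, so x and y are optimised independently as 1-D weighted medians.
Total weight W = 127; half = 63.5.
x-coordinate, sorted with cumulative weight:
  x=1 (Southcross, w=50) cum 50
  x=2 (Eastvale, w=55) cum 105  ← median
  x=5 (Westmoor, w=15) cum 120
  x=12 (Northgate, w=7) cum 127
⇒ x* = 2
y-coordinate, sorted with cumulative weight:
  y=2 (Westmoor, w=15) cum 15
  y=3 (Southcross, w=50) cum 65  ← median
  y=10 (Eastvale, w=55) cum 120
  y=11 (Northgate, w=7) cum 127
⇒ y* = 3

(2, 3)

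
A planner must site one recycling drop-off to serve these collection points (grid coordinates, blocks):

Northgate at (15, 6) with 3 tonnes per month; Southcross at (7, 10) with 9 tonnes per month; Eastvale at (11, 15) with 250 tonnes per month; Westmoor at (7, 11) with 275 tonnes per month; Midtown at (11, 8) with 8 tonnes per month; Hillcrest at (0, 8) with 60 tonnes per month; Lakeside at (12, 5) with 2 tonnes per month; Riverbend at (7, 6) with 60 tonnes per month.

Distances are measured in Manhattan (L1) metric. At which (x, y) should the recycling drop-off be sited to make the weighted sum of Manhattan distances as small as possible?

Manhattan distance separates: Σwᵢ(|x−xᵢ|+|y−yᵢ|) = Σwᵢ|x−xᵢ| + Σwᵢ|y−yᵢ|, so x and y are optimised independently as 1-D weighted medians.
Total weight W = 667; half = 333.5.
x-coordinate, sorted with cumulative weight:
  x=0 (Hillcrest, w=60) cum 60
  x=7 (Southcross, w=9) cum 69
  x=7 (Westmoor, w=275) cum 344  ← median
  x=7 (Riverbend, w=60) cum 404
  x=11 (Eastvale, w=250) cum 654
  x=11 (Midtown, w=8) cum 662
  x=12 (Lakeside, w=2) cum 664
  x=15 (Northgate, w=3) cum 667
⇒ x* = 7
y-coordinate, sorted with cumulative weight:
  y=5 (Lakeside, w=2) cum 2
  y=6 (Northgate, w=3) cum 5
  y=6 (Riverbend, w=60) cum 65
  y=8 (Midtown, w=8) cum 73
  y=8 (Hillcrest, w=60) cum 133
  y=10 (Southcross, w=9) cum 142
  y=11 (Westmoor, w=275) cum 417  ← median
  y=15 (Eastvale, w=250) cum 667
⇒ y* = 11

(7, 11)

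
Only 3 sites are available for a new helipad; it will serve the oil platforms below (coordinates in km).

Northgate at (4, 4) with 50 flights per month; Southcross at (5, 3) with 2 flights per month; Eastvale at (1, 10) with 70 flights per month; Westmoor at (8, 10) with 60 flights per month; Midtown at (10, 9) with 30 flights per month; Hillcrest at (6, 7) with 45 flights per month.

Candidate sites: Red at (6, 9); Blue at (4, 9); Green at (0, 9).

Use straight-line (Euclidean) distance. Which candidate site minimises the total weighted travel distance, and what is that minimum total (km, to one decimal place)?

Total weighted distance at each candidate:
  Red (6, 9): total = 982.5
  Blue (4, 9): total = 1038.2
  Green (0, 9): total = 1503.1
Minimum is at Red with total 982.5 km.

Red, total 982.5 km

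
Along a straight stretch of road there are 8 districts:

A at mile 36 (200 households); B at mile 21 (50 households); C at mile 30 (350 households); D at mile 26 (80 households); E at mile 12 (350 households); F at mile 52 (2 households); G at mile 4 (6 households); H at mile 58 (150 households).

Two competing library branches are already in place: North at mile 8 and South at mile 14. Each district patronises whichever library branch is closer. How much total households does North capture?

6

The indifferent point is the midpoint (8+14)/2 = 11; districts left of it (closer to North at 8) go to North, those right go to South.
  G at 4 (w=6) → North
  E at 12 (w=350) → South
  B at 21 (w=50) → South
  D at 26 (w=80) → South
  C at 30 (w=350) → South
  A at 36 (w=200) → South
  F at 52 (w=2) → South
  H at 58 (w=150) → South
North captures 6; South captures 1182.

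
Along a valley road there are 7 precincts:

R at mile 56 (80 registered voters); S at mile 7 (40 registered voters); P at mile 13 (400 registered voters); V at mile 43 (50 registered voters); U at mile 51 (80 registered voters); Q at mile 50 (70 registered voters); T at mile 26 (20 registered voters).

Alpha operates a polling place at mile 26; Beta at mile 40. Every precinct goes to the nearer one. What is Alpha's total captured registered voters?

The indifferent point is the midpoint (26+40)/2 = 33; precincts left of it (closer to Alpha at 26) go to Alpha, those right go to Beta.
  S at 7 (w=40) → Alpha
  P at 13 (w=400) → Alpha
  T at 26 (w=20) → Alpha
  V at 43 (w=50) → Beta
  Q at 50 (w=70) → Beta
  U at 51 (w=80) → Beta
  R at 56 (w=80) → Beta
Alpha captures 460; Beta captures 280.

460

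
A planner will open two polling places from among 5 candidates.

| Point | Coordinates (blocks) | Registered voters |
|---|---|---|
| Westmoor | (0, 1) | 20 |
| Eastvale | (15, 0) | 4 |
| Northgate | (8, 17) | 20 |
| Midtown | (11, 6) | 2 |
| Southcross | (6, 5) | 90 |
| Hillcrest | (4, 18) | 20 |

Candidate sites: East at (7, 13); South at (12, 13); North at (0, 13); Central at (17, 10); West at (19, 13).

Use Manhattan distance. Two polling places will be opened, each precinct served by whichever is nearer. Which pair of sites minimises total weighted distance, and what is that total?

Evaluate every pair (each demand assigned to the nearer of the two):
  {East, North}: total = 1416
  {East, Central}: total = 1518
  {East, South}: total = 1530
  {East, West}: total = 1540
  {South, North}: total = 1920
  {North, Central}: total = 1988
  {North, West}: total = 2018
  {South, Central}: total = 2224
  {South, West}: total = 2240
  {Central, West}: total = 2728
Best pair: {East, North} with total 1416.

{East, North}, total 1416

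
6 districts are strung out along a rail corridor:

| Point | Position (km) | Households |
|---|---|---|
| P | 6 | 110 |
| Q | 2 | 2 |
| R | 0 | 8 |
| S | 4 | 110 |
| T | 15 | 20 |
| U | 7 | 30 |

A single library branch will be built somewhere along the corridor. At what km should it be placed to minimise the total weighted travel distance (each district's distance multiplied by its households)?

For a sum of weighted absolute distances on a line, the optimum is the weighted median (not the mean). Total weight W = 280; half-weight = 140.
Sort by position and accumulate weight:
  km 0 (R, w=8) → cum 8
  km 2 (Q, w=2) → cum 10
  km 4 (S, w=110) → cum 120
  km 6 (P, w=110) → cum 230  ≥ 140 → median here
  km 7 (U, w=30) → cum 260
  km 15 (T, w=20) → cum 280
Optimal location: km 6.

x = 6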